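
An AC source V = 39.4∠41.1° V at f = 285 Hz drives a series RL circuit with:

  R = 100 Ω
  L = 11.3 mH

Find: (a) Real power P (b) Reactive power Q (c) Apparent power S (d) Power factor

Step 1 — Angular frequency: ω = 2π·f = 2π·285 = 1791 rad/s.
Step 2 — Component impedances:
  R: Z = R = 100 Ω
  L: Z = jωL = j·1791·0.0113 = 0 + j20.23 Ω
Step 3 — Series combination: Z_total = R + L = 100 + j20.23 Ω = 102∠11.4° Ω.
Step 4 — Source phasor: V = 39.4∠41.1° V = 29.69 + j25.9 V.
Step 5 — Current: I = V / Z = 0.3356 + j0.1911 A = 0.3862∠29.7° A.
Step 6 — Complex power: S = V·I* = 14.91 + j3.018 VA.
Step 7 — Real power: P = Re(S) = 14.91 W.
Step 8 — Reactive power: Q = Im(S) = 3.018 VAR.
Step 9 — Apparent power: |S| = 15.22 VA.
Step 10 — Power factor: PF = P/|S| = 0.9801 (lagging).

(a) P = 14.91 W  (b) Q = 3.018 VAR  (c) S = 15.22 VA  (d) PF = 0.9801 (lagging)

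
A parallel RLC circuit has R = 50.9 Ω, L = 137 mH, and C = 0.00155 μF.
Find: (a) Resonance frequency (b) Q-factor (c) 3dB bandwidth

Step 1 — Resonance: ω₀ = 1/√(LC) = 1/√(0.137·1.55e-09) = 6.862e+04 rad/s.
Step 2 — f₀ = ω₀/(2π) = 1.092e+04 Hz.
Step 3 — Parallel Q: Q = R/(ω₀L) = 50.9/(6.862e+04·0.137) = 0.005414.
Step 4 — Bandwidth: Δω = ω₀/Q = 1.268e+07 rad/s; BW = Δω/(2π) = 2.017e+06 Hz.

(a) f₀ = 1.092e+04 Hz  (b) Q = 0.005414  (c) BW = 2.017e+06 Hz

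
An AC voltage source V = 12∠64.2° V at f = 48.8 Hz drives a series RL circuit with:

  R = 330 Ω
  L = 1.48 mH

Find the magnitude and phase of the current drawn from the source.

Step 1 — Angular frequency: ω = 2π·f = 2π·48.8 = 306.6 rad/s.
Step 2 — Component impedances:
  R: Z = R = 330 Ω
  L: Z = jωL = j·306.6·0.00148 = 0 + j0.4538 Ω
Step 3 — Series combination: Z_total = R + L = 330 + j0.4538 Ω = 330∠0.1° Ω.
Step 4 — Source phasor: V = 12∠64.2° V = 5.223 + j10.8 V.
Step 5 — Ohm's law: I = V / Z_total = (5.223 + j10.8) / (330 + j0.4538) = 0.01587 + j0.03272 A.
Step 6 — Convert to polar: |I| = 0.03636 A, ∠I = 64.1°.

I = 0.03636∠64.1° A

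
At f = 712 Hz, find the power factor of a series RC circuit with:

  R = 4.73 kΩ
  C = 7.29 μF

Step 1 — Angular frequency: ω = 2π·f = 2π·712 = 4474 rad/s.
Step 2 — Component impedances:
  R: Z = R = 4730 Ω
  C: Z = 1/(jωC) = -j/(ω·C) = 0 - j30.66 Ω
Step 3 — Series combination: Z_total = R + C = 4730 - j30.66 Ω = 4730∠-0.4° Ω.
Step 4 — Power factor: PF = cos(φ) = Re(Z)/|Z| = 4730/4730 = 1.
Step 5 — Type: Im(Z) = -30.66 ⇒ leading (phase φ = -0.4°).

PF = 1 (leading, φ = -0.4°)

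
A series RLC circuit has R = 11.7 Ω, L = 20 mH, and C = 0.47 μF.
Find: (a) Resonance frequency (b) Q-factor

Step 1 — Resonance condition Im(Z)=0 gives ω₀ = 1/√(LC).
Step 2 — ω₀ = 1/√(0.02·4.7e-07) = 1.031e+04 rad/s.
Step 3 — f₀ = ω₀/(2π) = 1642 Hz.
Step 4 — Series Q: Q = ω₀L/R = 1.031e+04·0.02/11.7 = 17.63.

(a) f₀ = 1642 Hz  (b) Q = 17.63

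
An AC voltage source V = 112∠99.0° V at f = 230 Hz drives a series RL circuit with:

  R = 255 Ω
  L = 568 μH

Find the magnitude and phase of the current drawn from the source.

Step 1 — Angular frequency: ω = 2π·f = 2π·230 = 1445 rad/s.
Step 2 — Component impedances:
  R: Z = R = 255 Ω
  L: Z = jωL = j·1445·0.000568 = 0 + j0.8208 Ω
Step 3 — Series combination: Z_total = R + L = 255 + j0.8208 Ω = 255∠0.2° Ω.
Step 4 — Source phasor: V = 112∠99.0° V = -17.52 + j110.6 V.
Step 5 — Ohm's law: I = V / Z_total = (-17.52 + j110.6) / (255 + j0.8208) = -0.06731 + j0.434 A.
Step 6 — Convert to polar: |I| = 0.4392 A, ∠I = 98.8°.

I = 0.4392∠98.8° A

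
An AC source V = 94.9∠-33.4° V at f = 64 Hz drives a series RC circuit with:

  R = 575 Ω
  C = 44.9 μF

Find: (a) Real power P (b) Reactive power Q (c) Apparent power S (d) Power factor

Step 1 — Angular frequency: ω = 2π·f = 2π·64 = 402.1 rad/s.
Step 2 — Component impedances:
  R: Z = R = 575 Ω
  C: Z = 1/(jωC) = -j/(ω·C) = 0 - j55.39 Ω
Step 3 — Series combination: Z_total = R + C = 575 - j55.39 Ω = 577.7∠-5.5° Ω.
Step 4 — Source phasor: V = 94.9∠-33.4° V = 79.23 - j52.24 V.
Step 5 — Current: I = V / Z = 0.1452 - j0.07687 A = 0.1643∠-27.9° A.
Step 6 — Complex power: S = V·I* = 15.52 - j1.495 VA.
Step 7 — Real power: P = Re(S) = 15.52 W.
Step 8 — Reactive power: Q = Im(S) = -1.495 VAR.
Step 9 — Apparent power: |S| = 15.59 VA.
Step 10 — Power factor: PF = P/|S| = 0.9954 (leading).

(a) P = 15.52 W  (b) Q = -1.495 VAR  (c) S = 15.59 VA  (d) PF = 0.9954 (leading)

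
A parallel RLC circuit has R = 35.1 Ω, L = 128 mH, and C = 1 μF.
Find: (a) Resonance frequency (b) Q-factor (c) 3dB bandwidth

Step 1 — Resonance: ω₀ = 1/√(LC) = 1/√(0.128·1e-06) = 2795 rad/s.
Step 2 — f₀ = ω₀/(2π) = 444.9 Hz.
Step 3 — Parallel Q: Q = R/(ω₀L) = 35.1/(2795·0.128) = 0.09811.
Step 4 — Bandwidth: Δω = ω₀/Q = 2.849e+04 rad/s; BW = Δω/(2π) = 4534 Hz.

(a) f₀ = 444.9 Hz  (b) Q = 0.09811  (c) BW = 4534 Hz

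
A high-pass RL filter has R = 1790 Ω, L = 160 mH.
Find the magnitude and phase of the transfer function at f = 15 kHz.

Step 1 — Angular frequency: ω = 2π·1.5e+04 = 9.425e+04 rad/s.
Step 2 — Transfer function: H(jω) = jωL/(R + jωL).
Step 3 — Numerator jωL = j·1.508e+04; denominator R + jωL = 1790 + j1.508e+04.
Step 4 — H = 0.9861 + j0.1171.
Step 5 — Magnitude: |H| = 0.993 (-0.1 dB); phase: φ = 6.8°.

|H| = 0.993 (-0.1 dB), φ = 6.8°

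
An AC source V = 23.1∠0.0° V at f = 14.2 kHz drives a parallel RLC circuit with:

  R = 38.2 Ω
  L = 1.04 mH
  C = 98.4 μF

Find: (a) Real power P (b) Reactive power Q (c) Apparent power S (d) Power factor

Step 1 — Angular frequency: ω = 2π·f = 2π·1.42e+04 = 8.922e+04 rad/s.
Step 2 — Component impedances:
  R: Z = R = 38.2 Ω
  L: Z = jωL = j·8.922e+04·0.00104 = 0 + j92.79 Ω
  C: Z = 1/(jωC) = -j/(ω·C) = 0 - j0.1139 Ω
Step 3 — Parallel combination: 1/Z_total = 1/R + 1/L + 1/C; Z_total = 0.0003405 - j0.114 Ω = 0.114∠-89.8° Ω.
Step 4 — Source phasor: V = 23.1∠0.0° V = 23.1 V.
Step 5 — Current: I = V / Z = 0.6047 + j202.6 A = 202.6∠89.8° A.
Step 6 — Complex power: S = V·I* = 13.97 - j4679 VA.
Step 7 — Real power: P = Re(S) = 13.97 W.
Step 8 — Reactive power: Q = Im(S) = -4679 VAR.
Step 9 — Apparent power: |S| = 4679 VA.
Step 10 — Power factor: PF = P/|S| = 0.002985 (leading).

(a) P = 13.97 W  (b) Q = -4679 VAR  (c) S = 4679 VA  (d) PF = 0.002985 (leading)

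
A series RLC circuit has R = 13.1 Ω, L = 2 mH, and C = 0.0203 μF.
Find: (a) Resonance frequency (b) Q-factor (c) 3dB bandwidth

Step 1 — Resonance: ω₀ = 1/√(LC) = 1/√(0.002·2.03e-08) = 1.569e+05 rad/s.
Step 2 — f₀ = ω₀/(2π) = 2.498e+04 Hz.
Step 3 — Series Q: Q = ω₀L/R = 1.569e+05·0.002/13.1 = 23.96.
Step 4 — Bandwidth: Δω = ω₀/Q = 6550 rad/s; BW = Δω/(2π) = 1042 Hz.

(a) f₀ = 2.498e+04 Hz  (b) Q = 23.96  (c) BW = 1042 Hz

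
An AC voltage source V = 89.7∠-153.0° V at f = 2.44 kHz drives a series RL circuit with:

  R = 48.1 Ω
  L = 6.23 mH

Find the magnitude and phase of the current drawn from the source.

Step 1 — Angular frequency: ω = 2π·f = 2π·2440 = 1.533e+04 rad/s.
Step 2 — Component impedances:
  R: Z = R = 48.1 Ω
  L: Z = jωL = j·1.533e+04·0.00623 = 0 + j95.51 Ω
Step 3 — Series combination: Z_total = R + L = 48.1 + j95.51 Ω = 106.9∠63.3° Ω.
Step 4 — Source phasor: V = 89.7∠-153.0° V = -79.92 - j40.72 V.
Step 5 — Ohm's law: I = V / Z_total = (-79.92 - j40.72) / (48.1 + j95.51) = -0.6763 + j0.4962 A.
Step 6 — Convert to polar: |I| = 0.8388 A, ∠I = 143.7°.

I = 0.8388∠143.7° A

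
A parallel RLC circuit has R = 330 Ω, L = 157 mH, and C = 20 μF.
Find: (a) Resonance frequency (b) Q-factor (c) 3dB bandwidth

Step 1 — Resonance: ω₀ = 1/√(LC) = 1/√(0.157·2e-05) = 564.3 rad/s.
Step 2 — f₀ = ω₀/(2π) = 89.82 Hz.
Step 3 — Parallel Q: Q = R/(ω₀L) = 330/(564.3·0.157) = 3.725.
Step 4 — Bandwidth: Δω = ω₀/Q = 151.5 rad/s; BW = Δω/(2π) = 24.11 Hz.

(a) f₀ = 89.82 Hz  (b) Q = 3.725  (c) BW = 24.11 Hz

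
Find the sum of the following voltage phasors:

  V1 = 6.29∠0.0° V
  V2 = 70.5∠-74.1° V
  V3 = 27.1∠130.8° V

Step 1 — Convert each phasor to rectangular form:
  V1 = 6.29·(cos(0.0°) + j·sin(0.0°)) = 6.29 V
  V2 = 70.5·(cos(-74.1°) + j·sin(-74.1°)) = 19.31 - j67.8 V
  V3 = 27.1·(cos(130.8°) + j·sin(130.8°)) = -17.71 + j20.51 V
Step 2 — Sum components: V_total = 7.896 - j47.29 V.
Step 3 — Convert to polar: |V_total| = 47.94 V, ∠V_total = -80.5°.

V_total = 47.94∠-80.5° V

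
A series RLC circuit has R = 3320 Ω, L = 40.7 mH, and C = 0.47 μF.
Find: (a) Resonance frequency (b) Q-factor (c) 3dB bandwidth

Step 1 — Resonance condition Im(Z)=0 gives ω₀ = 1/√(LC).
Step 2 — ω₀ = 1/√(0.0407·4.7e-07) = 7230 rad/s.
Step 3 — f₀ = ω₀/(2π) = 1151 Hz.
Step 4 — Series Q: Q = ω₀L/R = 7230·0.0407/3320 = 0.08864.
Step 5 — 3dB bandwidth: Δω = ω₀/Q = 8.157e+04 rad/s; BW = Δω/(2π) = 1.298e+04 Hz.

(a) f₀ = 1151 Hz  (b) Q = 0.08864  (c) BW = 1.298e+04 Hz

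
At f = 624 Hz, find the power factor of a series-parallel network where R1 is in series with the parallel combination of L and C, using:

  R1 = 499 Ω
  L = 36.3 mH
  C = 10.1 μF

Step 1 — Angular frequency: ω = 2π·f = 2π·624 = 3921 rad/s.
Step 2 — Component impedances:
  R1: Z = R = 499 Ω
  L: Z = jωL = j·3921·0.0363 = 0 + j142.3 Ω
  C: Z = 1/(jωC) = -j/(ω·C) = 0 - j25.25 Ω
Step 3 — Parallel branch: L || C = 1/(1/L + 1/C) = 0 - j30.7 Ω.
Step 4 — Series with R1: Z_total = R1 + (L || C) = 499 - j30.7 Ω = 499.9∠-3.5° Ω.
Step 5 — Power factor: PF = cos(φ) = Re(Z)/|Z| = 499/499.94 = 0.9981.
Step 6 — Type: Im(Z) = -30.7 ⇒ leading (phase φ = -3.5°).

PF = 0.9981 (leading, φ = -3.5°)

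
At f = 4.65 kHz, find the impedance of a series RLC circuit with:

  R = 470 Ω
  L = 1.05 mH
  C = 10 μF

Step 1 — Angular frequency: ω = 2π·f = 2π·4650 = 2.922e+04 rad/s.
Step 2 — Component impedances:
  R: Z = R = 470 Ω
  L: Z = jωL = j·2.922e+04·0.00105 = 0 + j30.68 Ω
  C: Z = 1/(jωC) = -j/(ω·C) = 0 - j3.423 Ω
Step 3 — Series combination: Z_total = R + L + C = 470 + j27.25 Ω = 470.8∠3.3° Ω.

Z = 470 + j27.25 Ω = 470.8∠3.3° Ω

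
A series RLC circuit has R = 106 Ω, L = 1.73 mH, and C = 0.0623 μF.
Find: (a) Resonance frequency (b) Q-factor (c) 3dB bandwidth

Step 1 — Resonance condition Im(Z)=0 gives ω₀ = 1/√(LC).
Step 2 — ω₀ = 1/√(0.00173·6.23e-08) = 9.632e+04 rad/s.
Step 3 — f₀ = ω₀/(2π) = 1.533e+04 Hz.
Step 4 — Series Q: Q = ω₀L/R = 9.632e+04·0.00173/106 = 1.572.
Step 5 — 3dB bandwidth: Δω = ω₀/Q = 6.127e+04 rad/s; BW = Δω/(2π) = 9752 Hz.

(a) f₀ = 1.533e+04 Hz  (b) Q = 1.572  (c) BW = 9752 Hz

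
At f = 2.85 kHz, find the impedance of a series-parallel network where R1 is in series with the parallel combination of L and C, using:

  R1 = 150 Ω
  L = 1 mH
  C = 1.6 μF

Step 1 — Angular frequency: ω = 2π·f = 2π·2850 = 1.791e+04 rad/s.
Step 2 — Component impedances:
  R1: Z = R = 150 Ω
  L: Z = jωL = j·1.791e+04·0.001 = 0 + j17.91 Ω
  C: Z = 1/(jωC) = -j/(ω·C) = 0 - j34.9 Ω
Step 3 — Parallel branch: L || C = 1/(1/L + 1/C) = 0 + j36.77 Ω.
Step 4 — Series with R1: Z_total = R1 + (L || C) = 150 + j36.77 Ω = 154.4∠13.8° Ω.

Z = 150 + j36.77 Ω = 154.4∠13.8° Ω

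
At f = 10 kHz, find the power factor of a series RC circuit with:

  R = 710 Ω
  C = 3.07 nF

Step 1 — Angular frequency: ω = 2π·f = 2π·1e+04 = 6.283e+04 rad/s.
Step 2 — Component impedances:
  R: Z = R = 710 Ω
  C: Z = 1/(jωC) = -j/(ω·C) = 0 - j5184 Ω
Step 3 — Series combination: Z_total = R + C = 710 - j5184 Ω = 5233∠-82.2° Ω.
Step 4 — Power factor: PF = cos(φ) = Re(Z)/|Z| = 710/5233 = 0.1357.
Step 5 — Type: Im(Z) = -5184 ⇒ leading (phase φ = -82.2°).

PF = 0.1357 (leading, φ = -82.2°)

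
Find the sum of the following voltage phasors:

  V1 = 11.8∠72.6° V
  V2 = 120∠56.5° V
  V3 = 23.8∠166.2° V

Step 1 — Convert each phasor to rectangular form:
  V1 = 11.8·(cos(72.6°) + j·sin(72.6°)) = 3.529 + j11.26 V
  V2 = 120·(cos(56.5°) + j·sin(56.5°)) = 66.23 + j100.1 V
  V3 = 23.8·(cos(166.2°) + j·sin(166.2°)) = -23.11 + j5.677 V
Step 2 — Sum components: V_total = 46.65 + j117 V.
Step 3 — Convert to polar: |V_total| = 126 V, ∠V_total = 68.3°.

V_total = 126∠68.3° V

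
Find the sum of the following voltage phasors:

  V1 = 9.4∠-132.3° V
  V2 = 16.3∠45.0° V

Step 1 — Convert each phasor to rectangular form:
  V1 = 9.4·(cos(-132.3°) + j·sin(-132.3°)) = -6.326 - j6.953 V
  V2 = 16.3·(cos(45.0°) + j·sin(45.0°)) = 11.53 + j11.53 V
Step 2 — Sum components: V_total = 5.2 + j4.573 V.
Step 3 — Convert to polar: |V_total| = 6.925 V, ∠V_total = 41.3°.

V_total = 6.925∠41.3° V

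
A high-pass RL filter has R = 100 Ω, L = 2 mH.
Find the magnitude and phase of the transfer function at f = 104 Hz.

Step 1 — Angular frequency: ω = 2π·104 = 653.5 rad/s.
Step 2 — Transfer function: H(jω) = jωL/(R + jωL).
Step 3 — Numerator jωL = j·1.307; denominator R + jωL = 100 + j1.307.
Step 4 — H = 0.0001708 + j0.01307.
Step 5 — Magnitude: |H| = 0.01307 (-37.7 dB); phase: φ = 89.3°.

|H| = 0.01307 (-37.7 dB), φ = 89.3°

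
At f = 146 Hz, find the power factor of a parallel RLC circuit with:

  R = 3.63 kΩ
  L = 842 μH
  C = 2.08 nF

Step 1 — Angular frequency: ω = 2π·f = 2π·146 = 917.3 rad/s.
Step 2 — Component impedances:
  R: Z = R = 3630 Ω
  L: Z = jωL = j·917.3·0.000842 = 0 + j0.7724 Ω
  C: Z = 1/(jωC) = -j/(ω·C) = 0 - j5.241e+05 Ω
Step 3 — Parallel combination: 1/Z_total = 1/R + 1/L + 1/C; Z_total = 0.0001644 + j0.7724 Ω = 0.7724∠90.0° Ω.
Step 4 — Power factor: PF = cos(φ) = Re(Z)/|Z| = 0.0001644/0.7724 = 0.0002128.
Step 5 — Type: Im(Z) = 0.7724 ⇒ lagging (phase φ = 90.0°).

PF = 0.0002128 (lagging, φ = 90.0°)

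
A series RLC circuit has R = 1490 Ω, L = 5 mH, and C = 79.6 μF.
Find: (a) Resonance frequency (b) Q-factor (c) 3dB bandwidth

Step 1 — Resonance: ω₀ = 1/√(LC) = 1/√(0.005·7.96e-05) = 1585 rad/s.
Step 2 — f₀ = ω₀/(2π) = 252.3 Hz.
Step 3 — Series Q: Q = ω₀L/R = 1585·0.005/1490 = 0.005319.
Step 4 — Bandwidth: Δω = ω₀/Q = 2.98e+05 rad/s; BW = Δω/(2π) = 4.743e+04 Hz.

(a) f₀ = 252.3 Hz  (b) Q = 0.005319  (c) BW = 4.743e+04 Hz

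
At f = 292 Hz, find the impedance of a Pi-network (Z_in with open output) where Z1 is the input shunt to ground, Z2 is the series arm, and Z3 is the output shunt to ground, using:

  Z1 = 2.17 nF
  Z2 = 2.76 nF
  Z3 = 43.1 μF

Step 1 — Angular frequency: ω = 2π·f = 2π·292 = 1835 rad/s.
Step 2 — Component impedances:
  Z1: Z = 1/(jωC) = -j/(ω·C) = 0 - j2.512e+05 Ω
  Z2: Z = 1/(jωC) = -j/(ω·C) = 0 - j1.975e+05 Ω
  Z3: Z = 1/(jωC) = -j/(ω·C) = 0 - j12.65 Ω
Step 3 — With open output, the series arm Z2 and the output shunt Z3 appear in series to ground: Z2 + Z3 = 0 - j1.975e+05 Ω.
Step 4 — Parallel with input shunt Z1: Z_in = Z1 || (Z2 + Z3) = 0 - j1.106e+05 Ω = 1.106e+05∠-90.0° Ω.

Z = 0 - j1.106e+05 Ω = 1.106e+05∠-90.0° Ω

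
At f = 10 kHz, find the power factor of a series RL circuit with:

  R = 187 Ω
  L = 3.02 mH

Step 1 — Angular frequency: ω = 2π·f = 2π·1e+04 = 6.283e+04 rad/s.
Step 2 — Component impedances:
  R: Z = R = 187 Ω
  L: Z = jωL = j·6.283e+04·0.00302 = 0 + j189.8 Ω
Step 3 — Series combination: Z_total = R + L = 187 + j189.8 Ω = 266.4∠45.4° Ω.
Step 4 — Power factor: PF = cos(φ) = Re(Z)/|Z| = 187/266.41 = 0.7019.
Step 5 — Type: Im(Z) = 189.8 ⇒ lagging (phase φ = 45.4°).

PF = 0.7019 (lagging, φ = 45.4°)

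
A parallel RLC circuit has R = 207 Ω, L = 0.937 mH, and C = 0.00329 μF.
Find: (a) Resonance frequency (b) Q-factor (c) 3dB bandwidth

Step 1 — Resonance: ω₀ = 1/√(LC) = 1/√(0.000937·3.29e-09) = 5.696e+05 rad/s.
Step 2 — f₀ = ω₀/(2π) = 9.065e+04 Hz.
Step 3 — Parallel Q: Q = R/(ω₀L) = 207/(5.696e+05·0.000937) = 0.3879.
Step 4 — Bandwidth: Δω = ω₀/Q = 1.468e+06 rad/s; BW = Δω/(2π) = 2.337e+05 Hz.

(a) f₀ = 9.065e+04 Hz  (b) Q = 0.3879  (c) BW = 2.337e+05 Hz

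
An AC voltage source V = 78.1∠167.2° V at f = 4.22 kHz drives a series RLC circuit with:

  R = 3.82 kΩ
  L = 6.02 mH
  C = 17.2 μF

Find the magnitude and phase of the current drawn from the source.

Step 1 — Angular frequency: ω = 2π·f = 2π·4220 = 2.652e+04 rad/s.
Step 2 — Component impedances:
  R: Z = R = 3820 Ω
  L: Z = jωL = j·2.652e+04·0.00602 = 0 + j159.6 Ω
  C: Z = 1/(jωC) = -j/(ω·C) = 0 - j2.193 Ω
Step 3 — Series combination: Z_total = R + L + C = 3820 + j157.4 Ω = 3823∠2.4° Ω.
Step 4 — Source phasor: V = 78.1∠167.2° V = -76.16 + j17.3 V.
Step 5 — Ohm's law: I = V / Z_total = (-76.16 + j17.3) / (3820 + j157.4) = -0.01972 + j0.005342 A.
Step 6 — Convert to polar: |I| = 0.02043 A, ∠I = 164.8°.

I = 0.02043∠164.8° A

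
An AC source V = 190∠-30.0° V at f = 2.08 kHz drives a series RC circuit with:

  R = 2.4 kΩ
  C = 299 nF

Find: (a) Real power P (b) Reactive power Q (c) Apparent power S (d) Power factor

Step 1 — Angular frequency: ω = 2π·f = 2π·2080 = 1.307e+04 rad/s.
Step 2 — Component impedances:
  R: Z = R = 2400 Ω
  C: Z = 1/(jωC) = -j/(ω·C) = 0 - j255.9 Ω
Step 3 — Series combination: Z_total = R + C = 2400 - j255.9 Ω = 2414∠-6.1° Ω.
Step 4 — Source phasor: V = 190∠-30.0° V = 164.5 - j95 V.
Step 5 — Current: I = V / Z = 0.07196 - j0.03191 A = 0.07872∠-23.9° A.
Step 6 — Complex power: S = V·I* = 14.87 - j1.586 VA.
Step 7 — Real power: P = Re(S) = 14.87 W.
Step 8 — Reactive power: Q = Im(S) = -1.586 VAR.
Step 9 — Apparent power: |S| = 14.96 VA.
Step 10 — Power factor: PF = P/|S| = 0.9944 (leading).

(a) P = 14.87 W  (b) Q = -1.586 VAR  (c) S = 14.96 VA  (d) PF = 0.9944 (leading)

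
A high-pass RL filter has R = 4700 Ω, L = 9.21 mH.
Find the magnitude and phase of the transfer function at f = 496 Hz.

Step 1 — Angular frequency: ω = 2π·496 = 3116 rad/s.
Step 2 — Transfer function: H(jω) = jωL/(R + jωL).
Step 3 — Numerator jωL = j·28.7; denominator R + jωL = 4700 + j28.7.
Step 4 — H = 3.729e-05 + j0.006107.
Step 5 — Magnitude: |H| = 0.006107 (-44.3 dB); phase: φ = 89.7°.

|H| = 0.006107 (-44.3 dB), φ = 89.7°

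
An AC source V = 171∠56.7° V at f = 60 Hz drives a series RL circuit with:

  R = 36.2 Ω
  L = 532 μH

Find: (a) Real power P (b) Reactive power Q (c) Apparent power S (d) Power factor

Step 1 — Angular frequency: ω = 2π·f = 2π·60 = 377 rad/s.
Step 2 — Component impedances:
  R: Z = R = 36.2 Ω
  L: Z = jωL = j·377·0.000532 = 0 + j0.2006 Ω
Step 3 — Series combination: Z_total = R + L = 36.2 + j0.2006 Ω = 36.2∠0.3° Ω.
Step 4 — Source phasor: V = 171∠56.7° V = 93.88 + j142.9 V.
Step 5 — Current: I = V / Z = 2.615 + j3.934 A = 4.724∠56.4° A.
Step 6 — Complex power: S = V·I* = 807.7 + j4.475 VA.
Step 7 — Real power: P = Re(S) = 807.7 W.
Step 8 — Reactive power: Q = Im(S) = 4.475 VAR.
Step 9 — Apparent power: |S| = 807.8 VA.
Step 10 — Power factor: PF = P/|S| = 1 (lagging).

(a) P = 807.7 W  (b) Q = 4.475 VAR  (c) S = 807.8 VA  (d) PF = 1 (lagging)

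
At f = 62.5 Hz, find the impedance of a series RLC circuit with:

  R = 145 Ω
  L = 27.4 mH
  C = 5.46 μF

Step 1 — Angular frequency: ω = 2π·f = 2π·62.5 = 392.7 rad/s.
Step 2 — Component impedances:
  R: Z = R = 145 Ω
  L: Z = jωL = j·392.7·0.0274 = 0 + j10.76 Ω
  C: Z = 1/(jωC) = -j/(ω·C) = 0 - j466.4 Ω
Step 3 — Series combination: Z_total = R + L + C = 145 - j455.6 Ω = 478.1∠-72.3° Ω.

Z = 145 - j455.6 Ω = 478.1∠-72.3° Ω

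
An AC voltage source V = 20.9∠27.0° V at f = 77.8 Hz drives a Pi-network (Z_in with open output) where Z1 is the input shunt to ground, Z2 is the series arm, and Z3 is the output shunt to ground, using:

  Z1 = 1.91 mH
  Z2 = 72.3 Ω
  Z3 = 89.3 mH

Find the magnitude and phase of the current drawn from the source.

Step 1 — Angular frequency: ω = 2π·f = 2π·77.8 = 488.8 rad/s.
Step 2 — Component impedances:
  Z1: Z = jωL = j·488.8·0.00191 = 0 + j0.9337 Ω
  Z2: Z = R = 72.3 Ω
  Z3: Z = jωL = j·488.8·0.0893 = 0 + j43.65 Ω
Step 3 — With open output, the series arm Z2 and the output shunt Z3 appear in series to ground: Z2 + Z3 = 72.3 + j43.65 Ω.
Step 4 — Parallel with input shunt Z1: Z_in = Z1 || (Z2 + Z3) = 0.008735 + j0.9283 Ω = 0.9283∠89.5° Ω.
Step 5 — Source phasor: V = 20.9∠27.0° V = 18.62 + j9.488 V.
Step 6 — Ohm's law: I = V / Z_total = (18.62 + j9.488) / (0.008735 + j0.9283) = 10.41 - j19.96 A.
Step 7 — Convert to polar: |I| = 22.51 A, ∠I = -62.5°.

I = 22.51∠-62.5° A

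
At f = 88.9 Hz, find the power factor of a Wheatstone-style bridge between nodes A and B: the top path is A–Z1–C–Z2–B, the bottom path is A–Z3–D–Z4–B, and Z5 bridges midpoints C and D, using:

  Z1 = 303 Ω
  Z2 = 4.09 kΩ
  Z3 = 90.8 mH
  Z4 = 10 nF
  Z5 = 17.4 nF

Step 1 — Angular frequency: ω = 2π·f = 2π·88.9 = 558.6 rad/s.
Step 2 — Component impedances:
  Z1: Z = R = 303 Ω
  Z2: Z = R = 4090 Ω
  Z3: Z = jωL = j·558.6·0.0908 = 0 + j50.72 Ω
  Z4: Z = 1/(jωC) = -j/(ω·C) = 0 - j1.79e+05 Ω
  Z5: Z = 1/(jωC) = -j/(ω·C) = 0 - j1.029e+05 Ω
Step 3 — Bridge requires nodal analysis (the Z5 bridge couples midpoints C and D, so the two paths cannot be reduced to a simple series/parallel combination). Setting node B to ground and injecting 1 A at node A, the 3-node admittance system at A, C, D solves to V_A = Z_AB = 4390 - j108.7 Ω = 4392∠-1.4° Ω.
Step 4 — Power factor: PF = cos(φ) = Re(Z)/|Z| = 4390.3/4391.7 = 0.9997.
Step 5 — Type: Im(Z) = -108.7 ⇒ leading (phase φ = -1.4°).

PF = 0.9997 (leading, φ = -1.4°)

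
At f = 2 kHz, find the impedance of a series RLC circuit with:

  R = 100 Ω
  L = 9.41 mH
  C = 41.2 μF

Step 1 — Angular frequency: ω = 2π·f = 2π·2000 = 1.257e+04 rad/s.
Step 2 — Component impedances:
  R: Z = R = 100 Ω
  L: Z = jωL = j·1.257e+04·0.00941 = 0 + j118.2 Ω
  C: Z = 1/(jωC) = -j/(ω·C) = 0 - j1.931 Ω
Step 3 — Series combination: Z_total = R + L + C = 100 + j116.3 Ω = 153.4∠49.3° Ω.

Z = 100 + j116.3 Ω = 153.4∠49.3° Ω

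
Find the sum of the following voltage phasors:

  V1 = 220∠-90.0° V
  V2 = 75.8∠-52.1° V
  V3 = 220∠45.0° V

Step 1 — Convert each phasor to rectangular form:
  V1 = 220·(cos(-90.0°) + j·sin(-90.0°)) = 0 - j220 V
  V2 = 75.8·(cos(-52.1°) + j·sin(-52.1°)) = 46.56 - j59.81 V
  V3 = 220·(cos(45.0°) + j·sin(45.0°)) = 155.6 + j155.6 V
Step 2 — Sum components: V_total = 202.1 - j124.2 V.
Step 3 — Convert to polar: |V_total| = 237.3 V, ∠V_total = -31.6°.

V_total = 237.3∠-31.6° V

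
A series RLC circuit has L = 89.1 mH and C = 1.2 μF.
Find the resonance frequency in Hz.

Step 1 — Resonance condition Im(Z)=0 gives ω₀ = 1/√(LC).
Step 2 — ω₀ = 1/√(0.0891·1.2e-06) = 3058 rad/s.
Step 3 — f₀ = ω₀/(2π) = 486.7 Hz.

f₀ = 486.7 Hz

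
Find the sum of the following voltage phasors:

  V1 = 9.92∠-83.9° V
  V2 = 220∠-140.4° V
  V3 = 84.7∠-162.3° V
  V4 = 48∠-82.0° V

Step 1 — Convert each phasor to rectangular form:
  V1 = 9.92·(cos(-83.9°) + j·sin(-83.9°)) = 1.054 - j9.864 V
  V2 = 220·(cos(-140.4°) + j·sin(-140.4°)) = -169.5 - j140.2 V
  V3 = 84.7·(cos(-162.3°) + j·sin(-162.3°)) = -80.69 - j25.75 V
  V4 = 48·(cos(-82.0°) + j·sin(-82.0°)) = 6.68 - j47.53 V
Step 2 — Sum components: V_total = -242.5 - j223.4 V.
Step 3 — Convert to polar: |V_total| = 329.7 V, ∠V_total = -137.3°.

V_total = 329.7∠-137.3° V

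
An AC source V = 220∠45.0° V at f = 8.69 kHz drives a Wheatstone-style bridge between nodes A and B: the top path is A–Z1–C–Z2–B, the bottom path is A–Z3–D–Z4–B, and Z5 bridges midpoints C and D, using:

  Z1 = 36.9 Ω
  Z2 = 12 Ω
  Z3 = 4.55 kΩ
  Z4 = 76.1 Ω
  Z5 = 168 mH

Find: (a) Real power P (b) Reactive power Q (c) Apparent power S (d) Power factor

Step 1 — Angular frequency: ω = 2π·f = 2π·8690 = 5.46e+04 rad/s.
Step 2 — Component impedances:
  Z1: Z = R = 36.9 Ω
  Z2: Z = R = 12 Ω
  Z3: Z = R = 4550 Ω
  Z4: Z = R = 76.1 Ω
  Z5: Z = jωL = j·5.46e+04·0.168 = 0 + j9173 Ω
Step 3 — Bridge requires nodal analysis (the Z5 bridge couples midpoints C and D, so the two paths cannot be reduced to a simple series/parallel combination). Setting node B to ground and injecting 1 A at node A, the 3-node admittance system at A, C, D solves to V_A = Z_AB = 48.39 + j0.01338 Ω = 48.39∠0.0° Ω.
Step 4 — Source phasor: V = 220∠45.0° V = 155.6 + j155.6 V.
Step 5 — Current: I = V / Z = 3.216 + j3.214 A = 4.547∠45.0° A.
Step 6 — Complex power: S = V·I* = 1000 + j0.2766 VA.
Step 7 — Real power: P = Re(S) = 1000 W.
Step 8 — Reactive power: Q = Im(S) = 0.2766 VAR.
Step 9 — Apparent power: |S| = 1000 VA.
Step 10 — Power factor: PF = P/|S| = 1 (lagging).

(a) P = 1000 W  (b) Q = 0.2766 VAR  (c) S = 1000 VA  (d) PF = 1 (lagging)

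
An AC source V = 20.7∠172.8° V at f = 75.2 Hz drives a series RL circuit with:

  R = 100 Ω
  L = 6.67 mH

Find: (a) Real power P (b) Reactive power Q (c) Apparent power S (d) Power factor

Step 1 — Angular frequency: ω = 2π·f = 2π·75.2 = 472.5 rad/s.
Step 2 — Component impedances:
  R: Z = R = 100 Ω
  L: Z = jωL = j·472.5·0.00667 = 0 + j3.152 Ω
Step 3 — Series combination: Z_total = R + L = 100 + j3.152 Ω = 100∠1.8° Ω.
Step 4 — Source phasor: V = 20.7∠172.8° V = -20.54 + j2.594 V.
Step 5 — Current: I = V / Z = -0.2043 + j0.03238 A = 0.2069∠171.0° A.
Step 6 — Complex power: S = V·I* = 4.281 + j0.1349 VA.
Step 7 — Real power: P = Re(S) = 4.281 W.
Step 8 — Reactive power: Q = Im(S) = 0.1349 VAR.
Step 9 — Apparent power: |S| = 4.283 VA.
Step 10 — Power factor: PF = P/|S| = 0.9995 (lagging).

(a) P = 4.281 W  (b) Q = 0.1349 VAR  (c) S = 4.283 VA  (d) PF = 0.9995 (lagging)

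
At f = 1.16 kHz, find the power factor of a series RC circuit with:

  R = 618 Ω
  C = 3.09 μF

Step 1 — Angular frequency: ω = 2π·f = 2π·1160 = 7288 rad/s.
Step 2 — Component impedances:
  R: Z = R = 618 Ω
  C: Z = 1/(jωC) = -j/(ω·C) = 0 - j44.4 Ω
Step 3 — Series combination: Z_total = R + C = 618 - j44.4 Ω = 619.6∠-4.1° Ω.
Step 4 — Power factor: PF = cos(φ) = Re(Z)/|Z| = 618/619.6 = 0.9974.
Step 5 — Type: Im(Z) = -44.4 ⇒ leading (phase φ = -4.1°).

PF = 0.9974 (leading, φ = -4.1°)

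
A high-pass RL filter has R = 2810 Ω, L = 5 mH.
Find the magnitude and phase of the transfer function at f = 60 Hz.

Step 1 — Angular frequency: ω = 2π·60 = 377 rad/s.
Step 2 — Transfer function: H(jω) = jωL/(R + jωL).
Step 3 — Numerator jωL = j·1.885; denominator R + jωL = 2810 + j1.885.
Step 4 — H = 4.5e-07 + j0.0006708.
Step 5 — Magnitude: |H| = 0.0006708 (-63.5 dB); phase: φ = 90.0°.

|H| = 0.0006708 (-63.5 dB), φ = 90.0°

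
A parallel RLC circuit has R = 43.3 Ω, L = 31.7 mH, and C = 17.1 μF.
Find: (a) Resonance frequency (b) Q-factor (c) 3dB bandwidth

Step 1 — Resonance: ω₀ = 1/√(LC) = 1/√(0.0317·1.71e-05) = 1358 rad/s.
Step 2 — f₀ = ω₀/(2π) = 216.2 Hz.
Step 3 — Parallel Q: Q = R/(ω₀L) = 43.3/(1358·0.0317) = 1.006.
Step 4 — Bandwidth: Δω = ω₀/Q = 1351 rad/s; BW = Δω/(2π) = 214.9 Hz.

(a) f₀ = 216.2 Hz  (b) Q = 1.006  (c) BW = 214.9 Hz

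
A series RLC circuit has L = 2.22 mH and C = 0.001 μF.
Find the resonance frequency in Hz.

Step 1 — Resonance condition Im(Z)=0 gives ω₀ = 1/√(LC).
Step 2 — ω₀ = 1/√(0.00222·1e-09) = 6.712e+05 rad/s.
Step 3 — f₀ = ω₀/(2π) = 1.068e+05 Hz.

f₀ = 1.068e+05 Hz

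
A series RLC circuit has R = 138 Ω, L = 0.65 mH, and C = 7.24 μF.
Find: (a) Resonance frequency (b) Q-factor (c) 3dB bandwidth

Step 1 — Resonance: ω₀ = 1/√(LC) = 1/√(0.00065·7.24e-06) = 1.458e+04 rad/s.
Step 2 — f₀ = ω₀/(2π) = 2320 Hz.
Step 3 — Series Q: Q = ω₀L/R = 1.458e+04·0.00065/138 = 0.06866.
Step 4 — Bandwidth: Δω = ω₀/Q = 2.123e+05 rad/s; BW = Δω/(2π) = 3.379e+04 Hz.

(a) f₀ = 2320 Hz  (b) Q = 0.06866  (c) BW = 3.379e+04 Hz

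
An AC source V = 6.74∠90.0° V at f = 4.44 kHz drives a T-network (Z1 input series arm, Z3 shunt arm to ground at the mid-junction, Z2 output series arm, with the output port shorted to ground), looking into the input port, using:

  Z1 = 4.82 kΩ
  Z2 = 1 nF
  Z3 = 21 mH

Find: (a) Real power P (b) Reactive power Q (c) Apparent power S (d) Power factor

Step 1 — Angular frequency: ω = 2π·f = 2π·4440 = 2.79e+04 rad/s.
Step 2 — Component impedances:
  Z1: Z = R = 4820 Ω
  Z2: Z = 1/(jωC) = -j/(ω·C) = 0 - j3.585e+04 Ω
  Z3: Z = jωL = j·2.79e+04·0.021 = 0 + j585.8 Ω
Step 3 — With the output port shorted to ground, the output series arm Z2 runs from the junction to ground; the shunt arm Z3 also runs from the junction to ground. They appear in parallel: Z3 || Z2 = 0 + j595.6 Ω.
Step 4 — Series with input arm Z1: Z_in = Z1 + (Z3 || Z2) = 4820 + j595.6 Ω = 4857∠7.0° Ω.
Step 5 — Source phasor: V = 6.74∠90.0° V = 0 + j6.74 V.
Step 6 — Current: I = V / Z = 0.0001702 + j0.001377 A = 0.001388∠83.0° A.
Step 7 — Complex power: S = V·I* = 0.009283 + j0.001147 VA.
Step 8 — Real power: P = Re(S) = 0.009283 W.
Step 9 — Reactive power: Q = Im(S) = 0.001147 VAR.
Step 10 — Apparent power: |S| = 0.009354 VA.
Step 11 — Power factor: PF = P/|S| = 0.9925 (lagging).

(a) P = 0.009283 W  (b) Q = 0.001147 VAR  (c) S = 0.009354 VA  (d) PF = 0.9925 (lagging)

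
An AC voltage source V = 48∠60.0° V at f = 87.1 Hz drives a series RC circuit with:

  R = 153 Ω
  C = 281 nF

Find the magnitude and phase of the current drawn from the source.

Step 1 — Angular frequency: ω = 2π·f = 2π·87.1 = 547.3 rad/s.
Step 2 — Component impedances:
  R: Z = R = 153 Ω
  C: Z = 1/(jωC) = -j/(ω·C) = 0 - j6503 Ω
Step 3 — Series combination: Z_total = R + C = 153 - j6503 Ω = 6505∠-88.7° Ω.
Step 4 — Source phasor: V = 48∠60.0° V = 24 + j41.57 V.
Step 5 — Ohm's law: I = V / Z_total = (24 + j41.57) / (153 - j6503) = -0.006302 + j0.003839 A.
Step 6 — Convert to polar: |I| = 0.007379 A, ∠I = 148.7°.

I = 0.007379∠148.7° A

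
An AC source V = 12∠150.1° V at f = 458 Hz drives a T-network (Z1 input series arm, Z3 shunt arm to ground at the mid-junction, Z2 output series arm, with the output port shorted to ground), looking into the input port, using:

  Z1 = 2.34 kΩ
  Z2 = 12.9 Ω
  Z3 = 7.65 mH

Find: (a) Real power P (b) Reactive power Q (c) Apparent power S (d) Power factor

Step 1 — Angular frequency: ω = 2π·f = 2π·458 = 2878 rad/s.
Step 2 — Component impedances:
  Z1: Z = R = 2340 Ω
  Z2: Z = R = 12.9 Ω
  Z3: Z = jωL = j·2878·0.00765 = 0 + j22.01 Ω
Step 3 — With the output port shorted to ground, the output series arm Z2 runs from the junction to ground; the shunt arm Z3 also runs from the junction to ground. They appear in parallel: Z3 || Z2 = 9.603 + j5.627 Ω.
Step 4 — Series with input arm Z1: Z_in = Z1 + (Z3 || Z2) = 2350 + j5.627 Ω = 2350∠0.1° Ω.
Step 5 — Source phasor: V = 12∠150.1° V = -10.4 + j5.982 V.
Step 6 — Current: I = V / Z = -0.004421 + j0.002556 A = 0.005107∠150.0° A.
Step 7 — Complex power: S = V·I* = 0.06129 + j0.0001468 VA.
Step 8 — Real power: P = Re(S) = 0.06129 W.
Step 9 — Reactive power: Q = Im(S) = 0.0001468 VAR.
Step 10 — Apparent power: |S| = 0.06129 VA.
Step 11 — Power factor: PF = P/|S| = 1 (lagging).

(a) P = 0.06129 W  (b) Q = 0.0001468 VAR  (c) S = 0.06129 VA  (d) PF = 1 (lagging)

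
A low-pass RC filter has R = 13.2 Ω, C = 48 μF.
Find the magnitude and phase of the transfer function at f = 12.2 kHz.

Step 1 — Angular frequency: ω = 2π·1.22e+04 = 7.665e+04 rad/s.
Step 2 — Transfer function: H(jω) = 1/(1 + jωRC).
Step 3 — Denominator: 1 + jωRC = 1 + j·7.665e+04·13.2·4.8e-05 = 1 + j48.57.
Step 4 — H = 0.0004237 - j0.02058.
Step 5 — Magnitude: |H| = 0.02059 (-33.7 dB); phase: φ = -88.8°.

|H| = 0.02059 (-33.7 dB), φ = -88.8°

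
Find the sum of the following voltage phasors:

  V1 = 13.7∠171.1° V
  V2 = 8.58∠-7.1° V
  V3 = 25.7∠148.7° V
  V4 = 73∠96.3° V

Step 1 — Convert each phasor to rectangular form:
  V1 = 13.7·(cos(171.1°) + j·sin(171.1°)) = -13.54 + j2.12 V
  V2 = 8.58·(cos(-7.1°) + j·sin(-7.1°)) = 8.514 - j1.061 V
  V3 = 25.7·(cos(148.7°) + j·sin(148.7°)) = -21.96 + j13.35 V
  V4 = 73·(cos(96.3°) + j·sin(96.3°)) = -8.011 + j72.56 V
Step 2 — Sum components: V_total = -34.99 + j86.97 V.
Step 3 — Convert to polar: |V_total| = 93.74 V, ∠V_total = 111.9°.

V_total = 93.74∠111.9° V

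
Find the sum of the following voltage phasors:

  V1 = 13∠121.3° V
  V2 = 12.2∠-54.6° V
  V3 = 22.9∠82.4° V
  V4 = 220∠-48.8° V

Step 1 — Convert each phasor to rectangular form:
  V1 = 13·(cos(121.3°) + j·sin(121.3°)) = -6.754 + j11.11 V
  V2 = 12.2·(cos(-54.6°) + j·sin(-54.6°)) = 7.067 - j9.945 V
  V3 = 22.9·(cos(82.4°) + j·sin(82.4°)) = 3.029 + j22.7 V
  V4 = 220·(cos(-48.8°) + j·sin(-48.8°)) = 144.9 - j165.5 V
Step 2 — Sum components: V_total = 148.3 - j141.7 V.
Step 3 — Convert to polar: |V_total| = 205.1 V, ∠V_total = -43.7°.

V_total = 205.1∠-43.7° V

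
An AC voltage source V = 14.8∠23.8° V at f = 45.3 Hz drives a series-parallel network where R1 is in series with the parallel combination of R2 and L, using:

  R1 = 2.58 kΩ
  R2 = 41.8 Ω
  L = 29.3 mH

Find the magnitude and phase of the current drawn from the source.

Step 1 — Angular frequency: ω = 2π·f = 2π·45.3 = 284.6 rad/s.
Step 2 — Component impedances:
  R1: Z = R = 2580 Ω
  R2: Z = R = 41.8 Ω
  L: Z = jωL = j·284.6·0.0293 = 0 + j8.34 Ω
Step 3 — Parallel branch: R2 || L = 1/(1/R2 + 1/L) = 1.6 + j8.02 Ω.
Step 4 — Series with R1: Z_total = R1 + (R2 || L) = 2582 + j8.02 Ω = 2582∠0.2° Ω.
Step 5 — Source phasor: V = 14.8∠23.8° V = 13.54 + j5.972 V.
Step 6 — Ohm's law: I = V / Z_total = (13.54 + j5.972) / (2582 + j8.02) = 0.005252 + j0.002297 A.
Step 7 — Convert to polar: |I| = 0.005733 A, ∠I = 23.6°.

I = 0.005733∠23.6° A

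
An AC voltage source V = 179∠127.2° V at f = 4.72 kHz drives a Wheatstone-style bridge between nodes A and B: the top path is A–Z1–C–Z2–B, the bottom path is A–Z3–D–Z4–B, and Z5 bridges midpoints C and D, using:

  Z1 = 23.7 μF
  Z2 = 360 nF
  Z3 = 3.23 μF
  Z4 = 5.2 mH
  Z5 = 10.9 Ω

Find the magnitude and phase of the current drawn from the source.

Step 1 — Angular frequency: ω = 2π·f = 2π·4720 = 2.966e+04 rad/s.
Step 2 — Component impedances:
  Z1: Z = 1/(jωC) = -j/(ω·C) = 0 - j1.423 Ω
  Z2: Z = 1/(jωC) = -j/(ω·C) = 0 - j93.66 Ω
  Z3: Z = 1/(jωC) = -j/(ω·C) = 0 - j10.44 Ω
  Z4: Z = jωL = j·2.966e+04·0.0052 = 0 + j154.2 Ω
  Z5: Z = R = 10.9 Ω
Step 3 — Bridge requires nodal analysis (the Z5 bridge couples midpoints C and D, so the two paths cannot be reduced to a simple series/parallel combination). Setting node B to ground and injecting 1 A at node A, the 3-node admittance system at A, C, D solves to V_A = Z_AB = 19.59 - j254.3 Ω = 255∠-85.6° Ω.
Step 4 — Source phasor: V = 179∠127.2° V = -108.2 + j142.6 V.
Step 5 — Ohm's law: I = V / Z_total = (-108.2 + j142.6) / (19.59 - j254.3) = -0.59 - j0.3802 A.
Step 6 — Convert to polar: |I| = 0.7019 A, ∠I = -147.2°.

I = 0.7019∠-147.2° A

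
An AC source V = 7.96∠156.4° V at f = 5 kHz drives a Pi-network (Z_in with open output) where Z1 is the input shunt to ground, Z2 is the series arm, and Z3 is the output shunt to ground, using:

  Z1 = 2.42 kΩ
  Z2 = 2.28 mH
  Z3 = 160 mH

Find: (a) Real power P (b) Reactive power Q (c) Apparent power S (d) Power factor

Step 1 — Angular frequency: ω = 2π·f = 2π·5000 = 3.142e+04 rad/s.
Step 2 — Component impedances:
  Z1: Z = R = 2420 Ω
  Z2: Z = jωL = j·3.142e+04·0.00228 = 0 + j71.63 Ω
  Z3: Z = jωL = j·3.142e+04·0.16 = 0 + j5027 Ω
Step 3 — With open output, the series arm Z2 and the output shunt Z3 appear in series to ground: Z2 + Z3 = 0 + j5098 Ω.
Step 4 — Parallel with input shunt Z1: Z_in = Z1 || (Z2 + Z3) = 1975 + j937.5 Ω = 2186∠25.4° Ω.
Step 5 — Source phasor: V = 7.96∠156.4° V = -7.294 + j3.187 V.
Step 6 — Current: I = V / Z = -0.002389 + j0.002748 A = 0.003641∠131.0° A.
Step 7 — Complex power: S = V·I* = 0.02618 + j0.01243 VA.
Step 8 — Real power: P = Re(S) = 0.02618 W.
Step 9 — Reactive power: Q = Im(S) = 0.01243 VAR.
Step 10 — Apparent power: |S| = 0.02898 VA.
Step 11 — Power factor: PF = P/|S| = 0.9034 (lagging).

(a) P = 0.02618 W  (b) Q = 0.01243 VAR  (c) S = 0.02898 VA  (d) PF = 0.9034 (lagging)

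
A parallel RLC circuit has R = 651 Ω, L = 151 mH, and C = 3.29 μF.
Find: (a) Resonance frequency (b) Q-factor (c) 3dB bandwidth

Step 1 — Resonance: ω₀ = 1/√(LC) = 1/√(0.151·3.29e-06) = 1419 rad/s.
Step 2 — f₀ = ω₀/(2π) = 225.8 Hz.
Step 3 — Parallel Q: Q = R/(ω₀L) = 651/(1419·0.151) = 3.039.
Step 4 — Bandwidth: Δω = ω₀/Q = 466.9 rad/s; BW = Δω/(2π) = 74.31 Hz.

(a) f₀ = 225.8 Hz  (b) Q = 3.039  (c) BW = 74.31 Hz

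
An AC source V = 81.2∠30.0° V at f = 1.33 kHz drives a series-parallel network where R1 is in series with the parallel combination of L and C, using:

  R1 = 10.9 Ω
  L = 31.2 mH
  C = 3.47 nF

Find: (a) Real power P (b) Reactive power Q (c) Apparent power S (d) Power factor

Step 1 — Angular frequency: ω = 2π·f = 2π·1330 = 8357 rad/s.
Step 2 — Component impedances:
  R1: Z = R = 10.9 Ω
  L: Z = jωL = j·8357·0.0312 = 0 + j260.7 Ω
  C: Z = 1/(jωC) = -j/(ω·C) = 0 - j3.449e+04 Ω
Step 3 — Parallel branch: L || C = 1/(1/L + 1/C) = 0 + j262.7 Ω.
Step 4 — Series with R1: Z_total = R1 + (L || C) = 10.9 + j262.7 Ω = 262.9∠87.6° Ω.
Step 5 — Source phasor: V = 81.2∠30.0° V = 70.32 + j40.6 V.
Step 6 — Current: I = V / Z = 0.1654 - j0.2608 A = 0.3088∠-57.6° A.
Step 7 — Complex power: S = V·I* = 1.04 + j25.05 VA.
Step 8 — Real power: P = Re(S) = 1.04 W.
Step 9 — Reactive power: Q = Im(S) = 25.05 VAR.
Step 10 — Apparent power: |S| = 25.08 VA.
Step 11 — Power factor: PF = P/|S| = 0.04145 (lagging).

(a) P = 1.04 W  (b) Q = 25.05 VAR  (c) S = 25.08 VA  (d) PF = 0.04145 (lagging)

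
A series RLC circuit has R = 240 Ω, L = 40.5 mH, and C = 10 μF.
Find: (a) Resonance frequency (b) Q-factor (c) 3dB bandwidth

Step 1 — Resonance condition Im(Z)=0 gives ω₀ = 1/√(LC).
Step 2 — ω₀ = 1/√(0.0405·1e-05) = 1571 rad/s.
Step 3 — f₀ = ω₀/(2π) = 250.1 Hz.
Step 4 — Series Q: Q = ω₀L/R = 1571·0.0405/240 = 0.2652.
Step 5 — 3dB bandwidth: Δω = ω₀/Q = 5926 rad/s; BW = Δω/(2π) = 943.1 Hz.

(a) f₀ = 250.1 Hz  (b) Q = 0.2652  (c) BW = 943.1 Hz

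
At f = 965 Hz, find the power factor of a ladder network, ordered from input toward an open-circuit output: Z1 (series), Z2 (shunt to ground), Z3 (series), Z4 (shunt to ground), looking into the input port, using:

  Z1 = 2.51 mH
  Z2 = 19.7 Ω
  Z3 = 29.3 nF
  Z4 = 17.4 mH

Step 1 — Angular frequency: ω = 2π·f = 2π·965 = 6063 rad/s.
Step 2 — Component impedances:
  Z1: Z = jωL = j·6063·0.00251 = 0 + j15.22 Ω
  Z2: Z = R = 19.7 Ω
  Z3: Z = 1/(jωC) = -j/(ω·C) = 0 - j5629 Ω
  Z4: Z = jωL = j·6063·0.0174 = 0 + j105.5 Ω
Step 3 — Ladder network (open output): work backward from the far end, alternating series and parallel combinations. Z_in = 19.7 + j15.15 Ω = 24.85∠37.6° Ω.
Step 4 — Power factor: PF = cos(φ) = Re(Z)/|Z| = 19.7/24.851 = 0.7927.
Step 5 — Type: Im(Z) = 15.15 ⇒ lagging (phase φ = 37.6°).

PF = 0.7927 (lagging, φ = 37.6°)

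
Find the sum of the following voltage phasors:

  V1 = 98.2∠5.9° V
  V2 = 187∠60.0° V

Step 1 — Convert each phasor to rectangular form:
  V1 = 98.2·(cos(5.9°) + j·sin(5.9°)) = 97.68 + j10.09 V
  V2 = 187·(cos(60.0°) + j·sin(60.0°)) = 93.5 + j161.9 V
Step 2 — Sum components: V_total = 191.2 + j172 V.
Step 3 — Convert to polar: |V_total| = 257.2 V, ∠V_total = 42.0°.

V_total = 257.2∠42.0° V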